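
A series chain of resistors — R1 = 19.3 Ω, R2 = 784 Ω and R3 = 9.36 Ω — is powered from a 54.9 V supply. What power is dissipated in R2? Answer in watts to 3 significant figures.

3.58 W

Every series element carries the same I. Get I from the total resistance, then P = I² × R2.
R_total = 19.3 + 784 + 9.36 = 812.7 Ω
I = V / R_total = 54.9 / 812.7 = 0.06756 A
P_R2 = I² × R2 = (0.06756)² × 784 = 3.578 W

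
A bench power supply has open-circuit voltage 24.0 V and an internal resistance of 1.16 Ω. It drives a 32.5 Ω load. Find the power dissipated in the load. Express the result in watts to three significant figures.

16.5 W

Load and internal resistance form a series loop — compute the loop current, then the load power via I²R.
I = ε / (r + R) = 24.0 / (1.16 + 32.5) = 0.7130 A
P_load = I² R = (0.7130)² × 32.5 = 16.52 W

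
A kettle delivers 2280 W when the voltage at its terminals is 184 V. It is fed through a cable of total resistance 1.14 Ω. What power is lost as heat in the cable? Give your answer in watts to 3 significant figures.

The cable is a series resistance carrying the load current; its dissipation is I²R_line.
I = P / V = 2280 / 184 = 12.39 A through the cable.
P_line = I² R_line = (12.39)² × 1.14 = 175.0 W

175 W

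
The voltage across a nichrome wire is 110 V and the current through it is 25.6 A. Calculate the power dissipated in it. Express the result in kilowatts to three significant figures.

2.82 kW

Both the voltage across and the current through the element are known, so P = V I applies directly.
P = 110 V × 25.60 A = 2816 W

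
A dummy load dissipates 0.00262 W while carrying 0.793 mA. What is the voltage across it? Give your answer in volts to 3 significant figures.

Inverting the appropriate power form: V = P / I.
V = 0.00262 / 0.0007930 = 3.304 V

3.30 V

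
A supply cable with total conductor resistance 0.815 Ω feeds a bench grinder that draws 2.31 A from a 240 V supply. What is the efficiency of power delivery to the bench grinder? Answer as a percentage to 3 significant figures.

The supply cable carries the full 2.31 A.
P_line = I² R_line = (2.310)² × 0.815 = 4.349 W
P_source = V I = 240 × 2.310 = 554.4 W; P_load = 550.1 W
η = P_load / P_source = 550.1 / 554.4 = 0.9922

99.2 %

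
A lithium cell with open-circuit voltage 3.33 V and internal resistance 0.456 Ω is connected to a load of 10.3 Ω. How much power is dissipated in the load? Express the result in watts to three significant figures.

0.987 W

With r and R in series, I = ε/(r+R); the load dissipates I²R.
I = ε / (r + R) = 3.33 / (0.456 + 10.3) = 0.3096 A
P_load = I² R = (0.3096)² × 10.3 = 0.9872 W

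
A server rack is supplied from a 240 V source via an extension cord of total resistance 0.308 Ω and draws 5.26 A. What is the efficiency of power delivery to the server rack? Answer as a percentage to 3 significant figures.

The extension cord carries the full 5.26 A.
P_line = I² R_line = (5.260)² × 0.308 = 8.522 W
P_source = V I = 240 × 5.260 = 1262 W; P_load = 1254 W
η = P_load / P_source = 1254 / 1262 = 0.9932

99.3 %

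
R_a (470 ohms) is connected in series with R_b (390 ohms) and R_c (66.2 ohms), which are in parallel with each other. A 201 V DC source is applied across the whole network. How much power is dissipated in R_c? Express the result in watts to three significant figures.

7.05 W

Replace R_b and R_c with their parallel equivalent so the circuit becomes R_a in series with R_p.
R_p = (390×66.2)/(390+66.2) = 56.59 Ω
R_total = 470 + 56.59 = 526.6 Ω
I = V / R_total = 201 / 526.6 = 0.3817 A
Voltage across the parallel pair: V_p = I × R_p = 0.3817 × 56.59 = 21.60 V
With V_p across R_c, its power is V_p²/R_c.
P_R_c = (21.60)² / 66.2 = 7.049 W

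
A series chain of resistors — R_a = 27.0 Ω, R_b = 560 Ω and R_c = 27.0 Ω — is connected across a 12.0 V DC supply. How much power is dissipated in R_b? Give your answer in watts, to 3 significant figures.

0.214 W

The current is common to all series resistors; compute it, then apply P = I²R for the target.
R_total = 27.0 + 560 + 27.0 = 614.0 Ω
I = V / R_total = 12.0 / 614.0 = 0.01954 A
P_R_b = I² × R_b = (0.01954)² × 560 = 0.2139 W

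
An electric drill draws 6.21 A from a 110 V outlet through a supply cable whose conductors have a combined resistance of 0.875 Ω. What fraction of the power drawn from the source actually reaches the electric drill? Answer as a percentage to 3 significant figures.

95.1 %

The supply cable carries the full 6.21 A.
P_line = I² R_line = (6.210)² × 0.875 = 33.74 W
P_source = V I = 110 × 6.210 = 683.1 W; P_load = 649.4 W
η = P_load / P_source = 649.4 / 683.1 = 0.9506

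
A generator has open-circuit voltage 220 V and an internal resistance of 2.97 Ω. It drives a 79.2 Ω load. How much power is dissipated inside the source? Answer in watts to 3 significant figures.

21.3 W

r is in series with the load, so it carries the full circuit current — the loss in it is I²r.
I = ε / (r + R) = 220 / (2.97 + 79.2) = 2.677 A
P_int = I² r = (2.677)² × 2.97 = 21.29 W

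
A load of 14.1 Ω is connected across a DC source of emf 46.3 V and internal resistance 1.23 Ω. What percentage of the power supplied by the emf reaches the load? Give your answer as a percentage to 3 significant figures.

92.0 %

Efficiency is P_load / P_total. With a series r and R sharing the same I, P = I²R for each, so η = R/(R+r).
η = R / (R + r) = 14.1 / (14.1 + 1.23) = 0.9198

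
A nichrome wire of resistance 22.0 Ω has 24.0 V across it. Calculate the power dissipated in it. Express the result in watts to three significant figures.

26.2 W

V and R are stated; P = V²/R avoids computing the current.
P = (24.0 V)² / 22.0 Ω = 26.18 W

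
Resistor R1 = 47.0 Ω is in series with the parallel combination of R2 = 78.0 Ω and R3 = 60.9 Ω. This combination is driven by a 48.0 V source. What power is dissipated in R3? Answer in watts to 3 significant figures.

Replace R2 and R3 with their parallel equivalent so the circuit becomes R1 in series with R_p.
R_p = (78.0×60.9)/(78.0+60.9) = 34.20 Ω
R_total = 47.0 + 34.20 = 81.20 Ω
I = V / R_total = 48.0 / 81.20 = 0.5911 A
Voltage across the parallel pair: V_p = I × R_p = 0.5911 × 34.20 = 20.22 V
With V_p across R3, its power is V_p²/R3.
P_R3 = (20.22)² / 60.9 = 6.711 W

6.71 W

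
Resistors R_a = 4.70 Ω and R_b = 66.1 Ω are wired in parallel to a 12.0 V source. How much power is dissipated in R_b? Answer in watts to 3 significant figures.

2.18 W

Every branch has 12.0 V across it, so for R_b the power is simply V²/R.
P_R_b = V² / R_b = (12.0)² / 66.1 Ω = 2.179 W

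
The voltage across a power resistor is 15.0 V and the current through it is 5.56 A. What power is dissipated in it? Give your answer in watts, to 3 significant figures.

83.4 W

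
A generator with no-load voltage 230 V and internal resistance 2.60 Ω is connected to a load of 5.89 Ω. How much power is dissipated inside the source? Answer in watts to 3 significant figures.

1910 W

Internal loss is I²r, with I set by the total series resistance r+R.
I = ε / (r + R) = 230 / (2.60 + 5.89) = 27.09 A
P_int = I² r = (27.09)² × 2.60 = 1908 W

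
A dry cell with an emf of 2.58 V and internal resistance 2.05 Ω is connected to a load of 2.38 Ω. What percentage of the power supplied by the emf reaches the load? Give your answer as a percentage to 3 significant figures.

53.7 %

η = P_load/(P_load+P_int) = I²R/(I²R+I²r) = R/(R+r) — the I² cancels for series elements.
η = R / (R + r) = 2.38 / (2.38 + 2.05) = 0.5372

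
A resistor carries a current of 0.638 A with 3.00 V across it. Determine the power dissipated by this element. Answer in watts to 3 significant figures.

1.91 W

V and I are known directly — P = V I, no intermediate step needed.
P = 3.00 V × 0.6380 A = 1.914 W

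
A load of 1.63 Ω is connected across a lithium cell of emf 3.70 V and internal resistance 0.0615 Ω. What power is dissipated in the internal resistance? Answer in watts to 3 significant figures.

The internal resistance carries the same current as the load; P_int = I²r.
I = ε / (r + R) = 3.70 / (0.0615 + 1.63) = 2.187 A
P_int = I² r = (2.187)² × 0.0615 = 0.2943 W

0.294 W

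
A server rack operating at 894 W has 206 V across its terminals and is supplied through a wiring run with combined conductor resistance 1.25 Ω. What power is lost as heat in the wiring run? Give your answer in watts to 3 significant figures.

23.5 W

The wiring run and load are in series, so the same current flows in both; the loss is I²R_line.
I = P / V = 894 / 206 = 4.340 A through the wiring run.
P_line = I² R_line = (4.340)² × 1.25 = 23.54 W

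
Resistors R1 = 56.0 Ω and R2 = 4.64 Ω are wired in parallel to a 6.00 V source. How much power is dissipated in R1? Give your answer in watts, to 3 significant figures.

0.643 W

R1 sits directly across the source, so P = V²/R with V = 6.00 V.
P_R1 = V² / R1 = (6.00)² / 56.0 Ω = 0.6429 W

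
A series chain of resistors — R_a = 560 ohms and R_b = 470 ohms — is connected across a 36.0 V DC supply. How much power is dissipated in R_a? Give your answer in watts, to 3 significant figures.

0.684 W

Every series element carries the same I. Get I from the total resistance, then P = I² × R_a.
R_total = 560 + 470 = 1030 Ω
I = V / R_total = 36.0 / 1030 = 0.03495 A
P_R_a = I² × R_a = (0.03495)² × 560 = 0.6841 W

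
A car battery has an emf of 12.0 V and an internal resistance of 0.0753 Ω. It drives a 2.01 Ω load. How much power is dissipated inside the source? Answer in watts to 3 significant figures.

2.49 W

r is in series with the load, so it carries the full circuit current — the loss in it is I²r.
I = ε / (r + R) = 12.0 / (0.0753 + 2.01) = 5.755 A
P_int = I² r = (5.755)² × 0.0753 = 2.494 W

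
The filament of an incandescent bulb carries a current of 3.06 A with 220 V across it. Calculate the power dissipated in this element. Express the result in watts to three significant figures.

673 W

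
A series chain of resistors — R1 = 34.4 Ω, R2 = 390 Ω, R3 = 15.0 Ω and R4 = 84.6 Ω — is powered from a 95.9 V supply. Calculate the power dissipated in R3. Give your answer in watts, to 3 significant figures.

Since the resistors are in series they all carry the loop current I = V/R_total; the power in any one is I²R.
R_total = 34.4 + 390 + 15.0 + 84.6 = 524.0 Ω
I = V / R_total = 95.9 / 524.0 = 0.1830 A
P_R3 = I² × R3 = (0.1830)² × 15.0 = 0.5024 W

0.502 W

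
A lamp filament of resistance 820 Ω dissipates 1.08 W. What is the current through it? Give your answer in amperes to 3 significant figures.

The two known quantities fix the third via I = √(P / R).
I = √(1.08 / 820) = 0.03629 A

0.0363 A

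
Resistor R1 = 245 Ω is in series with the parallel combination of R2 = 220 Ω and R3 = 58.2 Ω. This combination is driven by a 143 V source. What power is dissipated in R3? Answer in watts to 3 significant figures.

8.79 W

Reduce the parallel pair to R_p first; the network is then a simple series string.
R_p = (220×58.2)/(220+58.2) = 46.02 Ω
R_total = 245 + 46.02 = 291.0 Ω
I = V / R_total = 143 / 291.0 = 0.4914 A
Voltage across the parallel pair: V_p = I × R_p = 0.4914 × 46.02 = 22.61 V
R3 sees V_p directly, so P = V_p² / R3.
P_R3 = (22.61)² / 58.2 = 8.788 W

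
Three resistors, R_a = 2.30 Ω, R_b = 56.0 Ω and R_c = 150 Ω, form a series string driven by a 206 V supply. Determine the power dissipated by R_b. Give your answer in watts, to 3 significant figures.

54.8 W

In a series string the same current flows through every resistor — find that current, then P = I²R for the one we want.
R_total = 2.30 + 56.0 + 150 = 208.3 Ω
I = V / R_total = 206 / 208.3 = 0.9890 A
P_R_b = I² × R_b = (0.9890)² × 56.0 = 54.77 W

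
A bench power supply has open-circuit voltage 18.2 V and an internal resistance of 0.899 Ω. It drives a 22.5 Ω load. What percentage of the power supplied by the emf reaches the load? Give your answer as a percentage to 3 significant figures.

96.2 %

η = P_load/(P_load+P_int) = I²R/(I²R+I²r) = R/(R+r) — the I² cancels for series elements.
η = R / (R + r) = 22.5 / (22.5 + 0.899) = 0.9616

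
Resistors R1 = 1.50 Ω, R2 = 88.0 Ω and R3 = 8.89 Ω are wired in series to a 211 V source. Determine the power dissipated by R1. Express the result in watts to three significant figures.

6.90 W

Since the resistors are in series they all carry the loop current I = V/R_total; the power in any one is I²R.
R_total = 1.50 + 88.0 + 8.89 = 98.39 Ω
I = V / R_total = 211 / 98.39 = 2.145 A
P_R1 = I² × R1 = (2.145)² × 1.50 = 6.898 W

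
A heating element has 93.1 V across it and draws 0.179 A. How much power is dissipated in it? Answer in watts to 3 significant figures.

Both the voltage across and the current through the element are known, so P = V I applies directly.
P = 93.1 V × 0.1790 A = 16.66 W

16.7 W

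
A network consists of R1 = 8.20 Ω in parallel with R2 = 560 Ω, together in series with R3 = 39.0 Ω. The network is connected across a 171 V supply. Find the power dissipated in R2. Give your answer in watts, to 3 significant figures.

1.54 W

Collapse the R1‖R2 pair into one equivalent R_p; then R_p and R3 form a series string.
R_p = (8.20×560)/(8.20+560) = 8.082 Ω
R_total = R_p + 39.0 = 8.082 + 39.0 = 47.08 Ω
I = V / R_total = 171 / 47.08 = 3.632 A
Voltage across the parallel pair: V_p = I × R_p = 3.632 × 8.082 = 29.35 V
Use P = V²/R for R2 with V = V_p.
P_R2 = (29.35)² / 560 = 1.539 W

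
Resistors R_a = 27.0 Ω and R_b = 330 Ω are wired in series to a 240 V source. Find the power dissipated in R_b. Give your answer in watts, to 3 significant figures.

Every series element carries the same I. Get I from the total resistance, then P = I² × R_b.
R_total = 27.0 + 330 = 357.0 Ω
I = V / R_total = 240 / 357.0 = 0.6723 A
P_R_b = I² × R_b = (0.6723)² × 330 = 149.1 W

149 W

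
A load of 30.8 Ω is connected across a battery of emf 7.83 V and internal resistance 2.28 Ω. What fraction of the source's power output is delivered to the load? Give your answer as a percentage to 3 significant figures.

93.1 %

Both r and R carry the same current, so the power split is just the resistance split: η = R/(R+r).
η = R / (R + r) = 30.8 / (30.8 + 2.28) = 0.9311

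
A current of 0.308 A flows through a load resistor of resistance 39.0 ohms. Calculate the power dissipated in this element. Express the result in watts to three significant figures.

With I and R stated, P = I²R applies in one step.
P = (0.3080 A)² × 39.0 Ω = 3.700 W

3.70 W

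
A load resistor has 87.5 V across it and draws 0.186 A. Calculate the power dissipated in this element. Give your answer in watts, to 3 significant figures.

16.3 W

With V and I both given, power follows immediately from P = V I.
P = 87.5 V × 0.1860 A = 16.27 W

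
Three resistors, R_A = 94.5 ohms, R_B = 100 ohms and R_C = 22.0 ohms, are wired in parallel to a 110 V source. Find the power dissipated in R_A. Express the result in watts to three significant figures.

Parallel branches share the same voltage; P = V²/R gives the branch power in one step.
P_R_A = V² / R_A = (110)² / 94.5 Ω = 128.0 W

128 W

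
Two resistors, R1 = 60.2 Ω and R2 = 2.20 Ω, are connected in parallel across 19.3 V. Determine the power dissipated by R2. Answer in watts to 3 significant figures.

R2 sits directly across the source, so P = V²/R with V = 19.3 V.
P_R2 = V² / R2 = (19.3)² / 2.20 Ω = 169.3 W

169 W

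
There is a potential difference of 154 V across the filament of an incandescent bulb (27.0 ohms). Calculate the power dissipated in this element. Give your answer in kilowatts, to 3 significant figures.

We know the drop across the element and its resistance — P = V²/R, one step.
P = (154 V)² / 27.0 Ω = 878.4 W

0.878 kW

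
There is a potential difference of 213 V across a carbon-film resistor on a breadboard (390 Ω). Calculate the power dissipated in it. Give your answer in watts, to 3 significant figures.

Voltage and resistance are given, so P = V²/R is the one-step route.
P = (213 V)² / 390 Ω = 116.3 W

116 W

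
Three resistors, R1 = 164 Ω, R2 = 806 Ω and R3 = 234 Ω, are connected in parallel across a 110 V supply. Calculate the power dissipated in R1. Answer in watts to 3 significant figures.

73.8 W

The supply voltage appears across each parallel branch — just use P = V²/R1.
P_R1 = V² / R1 = (110)² / 164 Ω = 73.78 W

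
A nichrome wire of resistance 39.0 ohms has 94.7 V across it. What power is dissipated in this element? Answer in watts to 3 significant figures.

230 W

With V across and R both known, P = V²/R gives the dissipation directly.
P = (94.7 V)² / 39.0 Ω = 230.0 W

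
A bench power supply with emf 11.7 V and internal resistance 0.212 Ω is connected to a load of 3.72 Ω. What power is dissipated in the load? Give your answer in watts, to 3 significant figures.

With r and R in series, I = ε/(r+R); the load dissipates I²R.
I = ε / (r + R) = 11.7 / (0.212 + 3.72) = 2.976 A
P_load = I² R = (2.976)² × 3.72 = 32.94 W

32.9 W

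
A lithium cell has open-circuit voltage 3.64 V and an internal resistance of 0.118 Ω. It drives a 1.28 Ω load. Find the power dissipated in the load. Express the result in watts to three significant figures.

The internal resistance and the load are in series, so the same I flows through both; get I from ε/(r+R), then I²R for the load.
I = ε / (r + R) = 3.64 / (0.118 + 1.28) = 2.604 A
P_load = I² R = (2.604)² × 1.28 = 8.678 W

8.68 W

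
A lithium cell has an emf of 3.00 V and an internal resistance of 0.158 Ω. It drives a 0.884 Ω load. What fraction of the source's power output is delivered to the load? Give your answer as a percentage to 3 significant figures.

84.8 %

Both r and R carry the same current, so the power split is just the resistance split: η = R/(R+r).
η = R / (R + r) = 0.884 / (0.884 + 0.158) = 0.8484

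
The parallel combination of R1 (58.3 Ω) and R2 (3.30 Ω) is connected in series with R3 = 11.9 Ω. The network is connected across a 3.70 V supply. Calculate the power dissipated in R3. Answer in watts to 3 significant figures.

Reduce the parallel combination to a single R_p; the circuit then becomes R_p in series with the remaining resistor.
R_p = (58.3×3.30)/(58.3+3.30) = 3.123 Ω
R_total = R_p + 11.9 = 3.123 + 11.9 = 15.02 Ω
I = V / R_total = 3.70 / 15.02 = 0.2463 A
All the supply current flows through R3; use P = I²R3.
P_R3 = (0.2463)² × 11.9 = 0.7218 W

0.722 W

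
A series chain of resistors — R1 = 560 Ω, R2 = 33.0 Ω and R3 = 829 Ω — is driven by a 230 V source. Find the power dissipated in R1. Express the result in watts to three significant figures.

In a series string the same current flows through every resistor — find that current, then P = I²R for the one we want.
R_total = 560 + 33.0 + 829 = 1422 Ω
I = V / R_total = 230 / 1422 = 0.1617 A
P_R1 = I² × R1 = (0.1617)² × 560 = 14.65 W

14.7 W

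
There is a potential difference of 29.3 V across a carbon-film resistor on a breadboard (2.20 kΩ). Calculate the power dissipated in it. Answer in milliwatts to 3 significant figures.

390 mW

With V across and R both known, P = V²/R gives the dissipation directly.
P = (29.3 V)² / 2200 Ω = 0.3902 W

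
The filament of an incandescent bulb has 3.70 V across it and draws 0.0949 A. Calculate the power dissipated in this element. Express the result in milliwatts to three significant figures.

351 mW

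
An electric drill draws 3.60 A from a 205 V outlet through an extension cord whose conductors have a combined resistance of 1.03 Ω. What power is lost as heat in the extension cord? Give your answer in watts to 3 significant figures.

The extension cord is a series resistance carrying the load current; its dissipation is I²R_line.
The extension cord carries the full 3.60 A.
P_line = I² R_line = (3.600)² × 1.03 = 13.35 W

13.3 W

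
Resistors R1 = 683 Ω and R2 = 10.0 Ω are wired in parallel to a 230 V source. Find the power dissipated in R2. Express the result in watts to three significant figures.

R2 sits directly across the source, so P = V²/R with V = 230 V.
P_R2 = V² / R2 = (230)² / 10.0 Ω = 5290 W

5290 W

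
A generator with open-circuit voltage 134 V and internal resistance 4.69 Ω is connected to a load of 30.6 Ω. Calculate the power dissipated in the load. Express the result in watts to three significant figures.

441 W

Find the circuit current first, then P = I²R for the load (series elements share I).
I = ε / (r + R) = 134 / (4.69 + 30.6) = 3.797 A
P_load = I² R = (3.797)² × 30.6 = 441.2 W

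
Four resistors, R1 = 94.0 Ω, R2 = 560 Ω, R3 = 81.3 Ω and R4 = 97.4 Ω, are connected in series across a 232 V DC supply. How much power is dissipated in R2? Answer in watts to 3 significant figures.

43.5 W

Series elements share the same current, so find I first, then use P = I²R.
R_total = 94.0 + 560 + 81.3 + 97.4 = 832.7 Ω
I = V / R_total = 232 / 832.7 = 0.2786 A
P_R2 = I² × R2 = (0.2786)² × 560 = 43.47 W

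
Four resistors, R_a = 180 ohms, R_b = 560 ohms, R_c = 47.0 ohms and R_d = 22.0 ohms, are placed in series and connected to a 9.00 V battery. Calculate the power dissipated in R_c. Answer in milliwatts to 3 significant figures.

Series elements share the same current, so find I first, then use P = I²R.
R_total = 180 + 560 + 47.0 + 22.0 = 809.0 Ω
I = V / R_total = 9.00 / 809.0 = 0.01112 A
P_R_c = I² × R_c = (0.01112)² × 47.0 = 0.005817 W

5.82 mW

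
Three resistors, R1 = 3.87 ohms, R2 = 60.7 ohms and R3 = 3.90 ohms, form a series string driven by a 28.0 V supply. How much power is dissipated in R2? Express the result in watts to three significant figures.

10.2 W

Series elements share the same current, so find I first, then use P = I²R.
R_total = 3.87 + 60.7 + 3.90 = 68.47 Ω
I = V / R_total = 28.0 / 68.47 = 0.4089 A
P_R2 = I² × R2 = (0.4089)² × 60.7 = 10.15 W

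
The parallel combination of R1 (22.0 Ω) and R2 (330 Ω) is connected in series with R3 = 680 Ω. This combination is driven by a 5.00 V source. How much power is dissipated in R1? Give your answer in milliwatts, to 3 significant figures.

Combine R1 and R2 into their parallel equivalent first, reducing the network to two series resistors.
R_p = (22.0×330)/(22.0+330) = 20.62 Ω
R_total = R_p + 680 = 20.62 + 680 = 700.6 Ω
I = V / R_total = 5.00 / 700.6 = 0.007136 A
Voltage across the parallel pair: V_p = I × R_p = 0.007136 × 20.62 = 0.1472 V
R1 has V_p across it, so P = V_p²/R1.
P_R1 = (0.1472)² / 22.0 = 0.0009848 W

0.985 mW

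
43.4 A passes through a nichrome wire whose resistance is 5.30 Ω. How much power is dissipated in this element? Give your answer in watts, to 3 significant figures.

With I and R stated, P = I²R applies in one step.
P = (43.40 A)² × 5.30 Ω = 9983 W

9980 W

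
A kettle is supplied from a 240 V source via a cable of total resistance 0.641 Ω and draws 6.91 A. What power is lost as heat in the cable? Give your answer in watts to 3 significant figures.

The cable is a series resistance carrying the load current; its dissipation is I²R_line.
The cable carries the full 6.91 A.
P_line = I² R_line = (6.910)² × 0.641 = 30.61 W

30.6 W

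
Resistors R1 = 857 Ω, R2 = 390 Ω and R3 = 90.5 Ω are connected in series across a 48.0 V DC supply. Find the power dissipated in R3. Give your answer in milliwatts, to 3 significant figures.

117 mW

Every series element carries the same I. Get I from the total resistance, then P = I² × R3.
R_total = 857 + 390 + 90.5 = 1338 Ω
I = V / R_total = 48.0 / 1338 = 0.03589 A
P_R3 = I² × R3 = (0.03589)² × 90.5 = 0.1166 W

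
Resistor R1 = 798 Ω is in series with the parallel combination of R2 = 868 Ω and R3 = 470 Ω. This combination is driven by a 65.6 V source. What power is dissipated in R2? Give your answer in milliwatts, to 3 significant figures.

379 mW

Collapse R2‖R3 to a single equivalent, reducing the network to two series elements.
R_p = (868×470)/(868+470) = 304.9 Ω
R_total = 798 + 304.9 = 1103 Ω
I = V / R_total = 65.6 / 1103 = 0.05948 A
Voltage across the parallel pair: V_p = I × R_p = 0.05948 × 304.9 = 18.14 V
With V_p across R2, its power is V_p²/R2.
P_R2 = (18.14)² / 868 = 0.3789 W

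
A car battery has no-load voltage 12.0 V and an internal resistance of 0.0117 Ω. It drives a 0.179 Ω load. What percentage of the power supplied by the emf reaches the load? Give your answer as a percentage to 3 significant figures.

93.9 %

The source delivers εI, of which I²R reaches the load and I²r is lost; since I is common, η = R/(R+r).
η = R / (R + r) = 0.179 / (0.179 + 0.0117) = 0.9386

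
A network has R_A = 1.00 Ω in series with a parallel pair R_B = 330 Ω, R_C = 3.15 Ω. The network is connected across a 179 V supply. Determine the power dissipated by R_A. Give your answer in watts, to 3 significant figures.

First combine the parallel branches into one equivalent R_p, then R_A + R_p is a series pair.
R_p = (330×3.15)/(330+3.15) = 3.120 Ω
R_total = 1.00 + 3.120 = 4.120 Ω
I = V / R_total = 179 / 4.120 = 43.44 A
All the current flows through R_A; use P = I²R.
P_R_A = (43.44)² × 1.00 = 1887 W

1890 W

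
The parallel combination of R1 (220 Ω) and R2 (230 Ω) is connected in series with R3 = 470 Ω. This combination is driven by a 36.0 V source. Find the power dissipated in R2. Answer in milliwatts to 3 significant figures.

First find R_p for the parallel pair, then treat R_p + R3 as a series loop.
R_p = (220×230)/(220+230) = 112.4 Ω
R_total = R_p + 470 = 112.4 + 470 = 582.4 Ω
I = V / R_total = 36.0 / 582.4 = 0.06181 A
Voltage across the parallel pair: V_p = I × R_p = 0.06181 × 112.4 = 6.950 V
R2 sits across V_p; its power is V_p²/R.
P_R2 = (6.950)² / 230 = 0.2100 W

210 mW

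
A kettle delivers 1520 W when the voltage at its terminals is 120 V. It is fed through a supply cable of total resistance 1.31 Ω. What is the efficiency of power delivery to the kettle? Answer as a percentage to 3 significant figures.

I = P / V = 1520 / 120 = 12.67 A through the supply cable.
P_line = I² R_line = (12.67)² × 1.31 = 210.2 W
P_source = P_load + P_line = 1520 + 210.2 = 1730 W
η = P_load / P_source = 1520 / 1730 = 0.8785

87.9 %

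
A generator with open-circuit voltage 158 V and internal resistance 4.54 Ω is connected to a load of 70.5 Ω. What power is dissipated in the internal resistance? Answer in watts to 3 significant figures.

20.1 W

Internal loss is I²r, with I set by the total series resistance r+R.
I = ε / (r + R) = 158 / (4.54 + 70.5) = 2.106 A
P_int = I² r = (2.106)² × 4.54 = 20.13 W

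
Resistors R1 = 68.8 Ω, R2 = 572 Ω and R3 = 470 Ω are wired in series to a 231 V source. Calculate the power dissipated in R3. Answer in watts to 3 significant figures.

20.3 W

Since the resistors are in series they all carry the loop current I = V/R_total; the power in any one is I²R.
R_total = 68.8 + 572 + 470 = 1111 Ω
I = V / R_total = 231 / 1111 = 0.2080 A
P_R3 = I² × R3 = (0.2080)² × 470 = 20.33 W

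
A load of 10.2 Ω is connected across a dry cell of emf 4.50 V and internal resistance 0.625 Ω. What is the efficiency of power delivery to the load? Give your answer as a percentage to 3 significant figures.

94.2 %

The source delivers εI, of which I²R reaches the load and I²r is lost; since I is common, η = R/(R+r).
η = R / (R + r) = 10.2 / (10.2 + 0.625) = 0.9423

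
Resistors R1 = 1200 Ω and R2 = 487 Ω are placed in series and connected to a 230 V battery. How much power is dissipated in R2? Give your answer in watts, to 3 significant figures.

Series elements share the same current, so find I first, then use P = I²R.
R_total = 1200 + 487 = 1687 Ω
I = V / R_total = 230 / 1687 = 0.1363 A
P_R2 = I² × R2 = (0.1363)² × 487 = 9.052 W

9.05 W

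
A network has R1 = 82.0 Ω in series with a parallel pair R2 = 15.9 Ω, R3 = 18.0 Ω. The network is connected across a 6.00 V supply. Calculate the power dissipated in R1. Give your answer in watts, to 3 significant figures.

0.361 W

Reduce the parallel pair to R_p first; the network is then a simple series string.
R_p = (15.9×18.0)/(15.9+18.0) = 8.442 Ω
R_total = 82.0 + 8.442 = 90.44 Ω
I = V / R_total = 6.00 / 90.44 = 0.06634 A
R1 is in the main series path, so its power is I²R1.
P_R1 = (0.06634)² × 82.0 = 0.3609 W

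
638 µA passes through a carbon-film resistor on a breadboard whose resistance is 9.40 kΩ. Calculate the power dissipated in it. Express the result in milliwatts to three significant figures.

Current and resistance are given, so P = I²R is the direct form.
P = (0.0006380 A)² × 9400 Ω = 0.003826 W

3.83 mW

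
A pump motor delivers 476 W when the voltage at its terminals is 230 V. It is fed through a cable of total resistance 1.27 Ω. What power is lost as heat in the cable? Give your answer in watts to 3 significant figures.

5.44 W

The cable and load are in series, so the same current flows in both; the loss is I²R_line.
I = P / V = 476 / 230 = 2.070 A through the cable.
P_line = I² R_line = (2.070)² × 1.27 = 5.440 W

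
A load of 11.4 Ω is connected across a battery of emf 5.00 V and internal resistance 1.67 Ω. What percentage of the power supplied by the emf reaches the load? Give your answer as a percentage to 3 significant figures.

87.2 %

The source delivers εI, of which I²R reaches the load and I²r is lost; since I is common, η = R/(R+r).
η = R / (R + r) = 11.4 / (11.4 + 1.67) = 0.8722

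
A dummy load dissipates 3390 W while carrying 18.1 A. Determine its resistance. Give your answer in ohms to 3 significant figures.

10.3 Ω

The two known quantities fix the third via R = P / I².
R = 3390 / (18.10)² = 10.35 Ω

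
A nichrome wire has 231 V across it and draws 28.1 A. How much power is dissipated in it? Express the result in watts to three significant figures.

6490 W

Since both terminal voltage and current are stated, P = V I gives the power in one step.
P = 231 V × 28.10 A = 6491 W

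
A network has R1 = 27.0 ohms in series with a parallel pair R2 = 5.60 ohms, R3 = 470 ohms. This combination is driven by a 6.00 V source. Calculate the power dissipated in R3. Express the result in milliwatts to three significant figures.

2.22 mW

First combine the parallel branches into one equivalent R_p, then R1 + R_p is a series pair.
R_p = (5.60×470)/(5.60+470) = 5.534 Ω
R_total = 27.0 + 5.534 = 32.53 Ω
I = V / R_total = 6.00 / 32.53 = 0.1844 A
Voltage across the parallel pair: V_p = I × R_p = 0.1844 × 5.534 = 1.021 V
With V_p across R3, its power is V_p²/R3.
P_R3 = (1.021)² / 470 = 0.002216 W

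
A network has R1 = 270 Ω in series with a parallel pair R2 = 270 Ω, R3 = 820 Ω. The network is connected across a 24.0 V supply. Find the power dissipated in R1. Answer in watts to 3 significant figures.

Replace R2 and R3 with their parallel equivalent so the circuit becomes R1 in series with R_p.
R_p = (270×820)/(270+820) = 203.1 Ω
R_total = 270 + 203.1 = 473.1 Ω
I = V / R_total = 24.0 / 473.1 = 0.05073 A
All the current flows through R1; use P = I²R.
P_R1 = (0.05073)² × 270 = 0.6948 W

0.695 W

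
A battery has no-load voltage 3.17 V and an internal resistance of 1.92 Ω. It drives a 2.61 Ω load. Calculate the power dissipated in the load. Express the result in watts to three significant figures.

Find the circuit current first, then P = I²R for the load (series elements share I).
I = ε / (r + R) = 3.17 / (1.92 + 2.61) = 0.6998 A
P_load = I² R = (0.6998)² × 2.61 = 1.278 W

1.28 W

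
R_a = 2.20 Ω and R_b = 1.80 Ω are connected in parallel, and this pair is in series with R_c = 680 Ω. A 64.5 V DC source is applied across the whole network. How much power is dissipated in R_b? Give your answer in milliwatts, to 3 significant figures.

Reduce the parallel combination to a single R_p; the circuit then becomes R_p in series with the remaining resistor.
R_p = (2.20×1.80)/(2.20+1.80) = 0.9900 Ω
R_total = R_p + 680 = 0.9900 + 680 = 681.0 Ω
I = V / R_total = 64.5 / 681.0 = 0.09472 A
Voltage across the parallel pair: V_p = I × R_p = 0.09472 × 0.9900 = 0.09377 V
R_b has V_p across it, so P = V_p²/R_b.
P_R_b = (0.09377)² / 1.80 = 0.004885 W

4.88 mW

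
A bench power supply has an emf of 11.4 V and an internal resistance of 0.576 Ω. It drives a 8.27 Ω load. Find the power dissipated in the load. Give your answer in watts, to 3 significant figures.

Find the circuit current first, then P = I²R for the load (series elements share I).
I = ε / (r + R) = 11.4 / (0.576 + 8.27) = 1.289 A
P_load = I² R = (1.289)² × 8.27 = 13.73 W

13.7 W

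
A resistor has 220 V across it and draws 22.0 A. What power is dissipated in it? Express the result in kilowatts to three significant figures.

Both the voltage across and the current through the element are known, so P = V I applies directly.
P = 220 V × 22.00 A = 4840 W

4.84 kW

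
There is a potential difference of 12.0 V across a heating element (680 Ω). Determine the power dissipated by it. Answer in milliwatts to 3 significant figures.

Voltage and resistance are given, so P = V²/R is the one-step route.
P = (12.0 V)² / 680 Ω = 0.2118 W

212 mW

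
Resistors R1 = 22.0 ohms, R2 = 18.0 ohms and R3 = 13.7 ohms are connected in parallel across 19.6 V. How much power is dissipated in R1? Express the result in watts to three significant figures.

17.5 W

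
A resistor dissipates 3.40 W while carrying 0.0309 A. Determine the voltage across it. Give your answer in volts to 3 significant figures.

The two known quantities fix the third via V = P / I.
V = 3.40 / 0.03090 = 110.0 V

110 V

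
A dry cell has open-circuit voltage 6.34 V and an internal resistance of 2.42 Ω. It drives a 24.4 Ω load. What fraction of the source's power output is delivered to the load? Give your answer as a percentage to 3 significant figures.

η = P_load/(P_load+P_int) = I²R/(I²R+I²r) = R/(R+r) — the I² cancels for series elements.
η = R / (R + r) = 24.4 / (24.4 + 2.42) = 0.9098

91.0 %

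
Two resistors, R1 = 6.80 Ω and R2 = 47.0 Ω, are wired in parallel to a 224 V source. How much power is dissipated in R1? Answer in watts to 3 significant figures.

7380 W

R1 sits directly across the source, so P = V²/R with V = 224 V.
P_R1 = V² / R1 = (224)² / 6.80 Ω = 7379 W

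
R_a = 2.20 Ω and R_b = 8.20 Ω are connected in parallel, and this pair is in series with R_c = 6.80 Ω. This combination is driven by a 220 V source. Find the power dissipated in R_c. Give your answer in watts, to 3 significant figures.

Reduce the parallel combination to a single R_p; the circuit then becomes R_p in series with the remaining resistor.
R_p = (2.20×8.20)/(2.20+8.20) = 1.735 Ω
R_total = R_p + 6.80 = 1.735 + 6.80 = 8.535 Ω
I = V / R_total = 220 / 8.535 = 25.78 A
All the supply current flows through R_c; use P = I²R_c.
P_R_c = (25.78)² × 6.80 = 4518 W

4520 W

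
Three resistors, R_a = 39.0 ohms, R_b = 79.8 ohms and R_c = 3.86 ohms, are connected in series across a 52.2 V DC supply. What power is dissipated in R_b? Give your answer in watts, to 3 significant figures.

14.5 W

In a series string the same current flows through every resistor — find that current, then P = I²R for the one we want.
R_total = 39.0 + 79.8 + 3.86 = 122.7 Ω
I = V / R_total = 52.2 / 122.7 = 0.4256 A
P_R_b = I² × R_b = (0.4256)² × 79.8 = 14.45 W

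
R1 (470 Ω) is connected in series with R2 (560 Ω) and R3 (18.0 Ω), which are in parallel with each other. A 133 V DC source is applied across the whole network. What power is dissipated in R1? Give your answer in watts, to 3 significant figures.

Reduce the parallel pair to R_p first; the network is then a simple series string.
R_p = (560×18.0)/(560+18.0) = 17.44 Ω
R_total = 470 + 17.44 = 487.4 Ω
I = V / R_total = 133 / 487.4 = 0.2729 A
R1 carries the full series current, so P = I²R.
P_R1 = (0.2729)² × 470 = 34.99 W

35.0 W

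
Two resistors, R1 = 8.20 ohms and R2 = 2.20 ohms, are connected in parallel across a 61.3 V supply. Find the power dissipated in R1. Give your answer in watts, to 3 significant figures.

The supply voltage appears across each parallel branch — just use P = V²/R1.
P_R1 = V² / R1 = (61.3)² / 8.20 Ω = 458.3 W

458 W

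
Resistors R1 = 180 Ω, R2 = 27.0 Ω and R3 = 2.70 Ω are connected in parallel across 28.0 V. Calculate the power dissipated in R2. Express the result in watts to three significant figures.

29.0 W

Parallel branches share the same voltage; P = V²/R gives the branch power in one step.
P_R2 = V² / R2 = (28.0)² / 27.0 Ω = 29.04 W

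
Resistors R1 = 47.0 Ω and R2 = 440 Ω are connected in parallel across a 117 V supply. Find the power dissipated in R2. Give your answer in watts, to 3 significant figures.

Every branch has 117 V across it, so for R2 the power is simply V²/R.
P_R2 = V² / R2 = (117)² / 440 Ω = 31.11 W

31.1 W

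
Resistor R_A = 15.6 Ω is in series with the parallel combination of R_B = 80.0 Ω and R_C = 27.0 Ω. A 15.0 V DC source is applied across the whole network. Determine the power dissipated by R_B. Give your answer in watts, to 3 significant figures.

Collapse R_B‖R_C to a single equivalent, reducing the network to two series elements.
R_p = (80.0×27.0)/(80.0+27.0) = 20.19 Ω
R_total = 15.6 + 20.19 = 35.79 Ω
I = V / R_total = 15.0 / 35.79 = 0.4191 A
Voltage across the parallel pair: V_p = I × R_p = 0.4191 × 20.19 = 8.461 V
R_B is across V_p, so use P = V²/R for that branch.
P_R_B = (8.461)² / 80.0 = 0.8949 W

0.895 W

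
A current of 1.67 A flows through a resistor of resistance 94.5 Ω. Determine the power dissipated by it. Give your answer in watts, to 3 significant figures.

Knowing I and R, the power is just I²R — no need to find V first.
P = (1.670 A)² × 94.5 Ω = 263.6 W

264 W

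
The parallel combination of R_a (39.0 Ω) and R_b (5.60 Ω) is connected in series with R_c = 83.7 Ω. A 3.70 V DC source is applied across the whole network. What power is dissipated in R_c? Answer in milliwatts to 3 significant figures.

Combine R_a and R_b into their parallel equivalent first, reducing the network to two series resistors.
R_p = (39.0×5.60)/(39.0+5.60) = 4.897 Ω
R_total = R_p + 83.7 = 4.897 + 83.7 = 88.60 Ω
I = V / R_total = 3.70 / 88.60 = 0.04176 A
R_c is the series element, so its power is I²R.
P_R_c = (0.04176)² × 83.7 = 0.1460 W

146 mW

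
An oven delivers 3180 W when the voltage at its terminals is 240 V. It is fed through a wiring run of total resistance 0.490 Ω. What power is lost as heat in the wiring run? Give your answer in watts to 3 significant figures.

Line loss is just I²R for the cable — we know both I and R_line directly.
I = P / V = 3180 / 240 = 13.25 A through the wiring run.
P_line = I² R_line = (13.25)² × 0.490 = 86.03 W

86.0 W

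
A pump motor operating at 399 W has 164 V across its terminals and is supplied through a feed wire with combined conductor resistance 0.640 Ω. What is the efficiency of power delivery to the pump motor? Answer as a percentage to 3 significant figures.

99.1 %

I = P / V = 399 / 164 = 2.433 A through the feed wire.
P_line = I² R_line = (2.433)² × 0.640 = 3.788 W
P_source = P_load + P_line = 399.0 + 3.788 = 402.8 W
η = P_load / P_source = 399.0 / 402.8 = 0.9906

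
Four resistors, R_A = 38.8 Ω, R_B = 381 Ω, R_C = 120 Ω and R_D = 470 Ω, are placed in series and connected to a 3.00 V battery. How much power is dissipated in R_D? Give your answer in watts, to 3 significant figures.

Series elements share the same current, so find I first, then use P = I²R.
R_total = 38.8 + 381 + 120 + 470 = 1010 Ω
I = V / R_total = 3.00 / 1010 = 0.002971 A
P_R_D = I² × R_D = (0.002971)² × 470 = 0.004148 W

0.00415 W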